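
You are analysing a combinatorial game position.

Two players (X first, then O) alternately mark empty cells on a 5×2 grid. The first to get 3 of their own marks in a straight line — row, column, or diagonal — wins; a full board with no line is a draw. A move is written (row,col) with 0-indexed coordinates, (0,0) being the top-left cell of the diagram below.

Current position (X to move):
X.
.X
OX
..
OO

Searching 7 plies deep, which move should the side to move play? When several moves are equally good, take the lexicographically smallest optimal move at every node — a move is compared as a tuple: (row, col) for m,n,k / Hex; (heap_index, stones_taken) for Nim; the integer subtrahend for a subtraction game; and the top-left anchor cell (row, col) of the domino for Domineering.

p1 X@[X./.X/OX/../OO]: (0,1)[XX/.X/OX/../OO]+1* (1,0)[X./XX/OX/../OO]-1 (3,0)[X./.X/OX/X./OO]+1 (3,1)[X./.X/OX/.X/OO]+1
p2 O@[XX/.X/OX/../OO] terminal -1; root [X./.X/OX/../OO] d7

X's best at [X./.X/OX/../OO]: (0,1)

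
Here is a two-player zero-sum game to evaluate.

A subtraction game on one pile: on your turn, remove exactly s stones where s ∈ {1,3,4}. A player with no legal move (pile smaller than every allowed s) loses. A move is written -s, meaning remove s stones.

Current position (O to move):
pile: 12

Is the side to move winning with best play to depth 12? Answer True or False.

ply 1, O at 12 | -1=-1→11; -3=+1→9*; -4=-1→8
ply 2, X at 9 | -1=-1→8*; -3=-1→6; -4=-1→5
ply 3, O at 8 | -1=+1→7*; -3=-1→5; -4=-1→4
ply 4, X at 7 | -1=-1→6*; -3=-1→4; -4=-1→3
ply 5, O at 6 | -1=-1→5; -3=-1→3; -4=+1→2*
ply 6, X at 2 | -1=-1→1*
ply 7, O at 1 | -1=+1→0*
ply 8: 0 is terminal -1 (X); from 12 depth 12

O winning at [12]: True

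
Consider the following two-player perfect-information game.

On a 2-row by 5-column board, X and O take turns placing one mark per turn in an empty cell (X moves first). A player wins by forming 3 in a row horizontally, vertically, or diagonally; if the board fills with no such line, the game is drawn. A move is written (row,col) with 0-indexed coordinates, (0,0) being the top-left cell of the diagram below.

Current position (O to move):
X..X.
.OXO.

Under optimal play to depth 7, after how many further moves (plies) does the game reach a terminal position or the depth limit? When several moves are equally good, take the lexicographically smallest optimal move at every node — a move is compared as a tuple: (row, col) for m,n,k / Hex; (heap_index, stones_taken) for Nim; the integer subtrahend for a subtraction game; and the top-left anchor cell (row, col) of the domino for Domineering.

PV length from [X..X./.OXO.]: 5 plies

p1 O@[X..X./.OXO.]: (0,1)[XO.X./.OXO.]+0* (0,2)[X.OX./.OXO.]+0 (0,4)[X..XO/.OXO.]+0 (1,0)[X..X./OOXO.]-1 (1,4)[X..X./.OXOO]-1
p2 X@[XO.X./.OXO.]: (0,2)[XOXX./.OXO.]+0* (0,4)[XO.XX/.OXO.]+0 (1,0)[XO.X./XOXO.]+0 (1,4)[XO.X./.OXOX]+0
p3 O@[XOXX./.OXO.]: (0,4)[XOXXO/.OXO.]+0* (1,0)[XOXX./OOXO.]-1 (1,4)[XOXX./.OXOO]-1
p4 X@[XOXXO/.OXO.]: (1,0)[XOXXO/XOXO.]+0* (1,4)[XOXXO/.OXOX]+0
p5 O@[XOXXO/XOXO.]: (1,4)[XOXXO/XOXOO]+0*
p6 X@[XOXXO/XOXOO] terminal +0; root [X..X./.OXO.] d7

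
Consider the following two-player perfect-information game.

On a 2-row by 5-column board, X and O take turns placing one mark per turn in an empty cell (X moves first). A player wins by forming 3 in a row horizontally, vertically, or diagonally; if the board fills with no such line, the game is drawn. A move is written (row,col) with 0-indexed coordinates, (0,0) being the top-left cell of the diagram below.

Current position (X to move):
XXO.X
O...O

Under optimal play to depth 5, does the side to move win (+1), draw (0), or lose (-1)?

p1 X@[XXO.X/O...O]: (0,3)[XXOXX/O...O]-1 (1,1)[XXO.X/OX..O]+0* (1,2)[XXO.X/O.X.O]+0 (1,3)[XXO.X/O..XO]+0
p2 O@[XXO.X/OX..O]: (0,3)[XXOOX/OX..O]+0* (1,2)[XXO.X/OXO.O]+0 (1,3)[XXO.X/OX.OO]+0
p3 X@[XXOOX/OX..O]: (1,2)[XXOOX/OXX.O]+0* (1,3)[XXOOX/OX.XO]+0
p4 O@[XXOOX/OXX.O]: (1,3)[XXOOX/OXXOO]+0*
p5 X@[XXOOX/OXXOO] terminal +0; root [XXO.X/O...O] d5

value(XXO.X/O...O, X) = 0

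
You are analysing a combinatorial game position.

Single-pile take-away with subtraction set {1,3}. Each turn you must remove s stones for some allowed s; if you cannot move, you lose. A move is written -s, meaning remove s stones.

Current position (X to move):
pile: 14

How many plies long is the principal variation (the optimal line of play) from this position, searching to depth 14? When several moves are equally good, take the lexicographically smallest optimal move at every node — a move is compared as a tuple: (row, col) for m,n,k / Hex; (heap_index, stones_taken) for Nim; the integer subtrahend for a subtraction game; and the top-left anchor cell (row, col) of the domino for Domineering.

p1 X@[14]: -1[13]-1* -3[11]-1
p2 O@[13]: -1[12]+1* -3[10]+1
p3 X@[12]: -1[11]-1* -3[9]-1
p4 O@[11]: -1[10]+1* -3[8]+1
p5 X@[10]: -1[9]-1* -3[7]-1
p6 O@[9]: -1[8]+1* -3[6]+1
p7 X@[8]: -1[7]-1* -3[5]-1
p8 O@[7]: -1[6]+1* -3[4]+1
p9 X@[6]: -1[5]-1* -3[3]-1
p10 O@[5]: -1[4]+1* -3[2]+1
p11 X@[4]: -1[3]-1* -3[1]-1
p12 O@[3]: -1[2]+1* -3[0]+1
p13 X@[2]: -1[1]-1*
p14 O@[1]: -1[0]+1*
p15 X@[0] terminal -1; root [14] d14

PV length from [14]: 14 plies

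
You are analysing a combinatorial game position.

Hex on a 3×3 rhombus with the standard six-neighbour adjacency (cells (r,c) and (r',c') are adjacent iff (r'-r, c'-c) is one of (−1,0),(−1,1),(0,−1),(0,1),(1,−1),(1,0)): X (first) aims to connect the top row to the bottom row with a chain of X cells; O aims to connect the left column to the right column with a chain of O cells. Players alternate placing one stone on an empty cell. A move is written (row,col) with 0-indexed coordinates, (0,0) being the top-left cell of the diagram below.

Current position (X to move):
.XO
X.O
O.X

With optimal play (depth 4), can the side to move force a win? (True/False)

X winning at [.XO/X.O/O.X]: False

p1 X@[.XO/X.O/O.X]: (0,0)[XXO/X.O/O.X]-1* (1,1)[.XO/XXO/O.X]-1 (2,1)[.XO/X.O/OXX]-1
p2 O@[XXO/X.O/O.X]: (1,1)[XXO/XOO/O.X]+1* (2,1)[XXO/X.O/OOX]+1
p3 X@[XXO/XOO/O.X] terminal -1; root [.XO/X.O/O.X] d4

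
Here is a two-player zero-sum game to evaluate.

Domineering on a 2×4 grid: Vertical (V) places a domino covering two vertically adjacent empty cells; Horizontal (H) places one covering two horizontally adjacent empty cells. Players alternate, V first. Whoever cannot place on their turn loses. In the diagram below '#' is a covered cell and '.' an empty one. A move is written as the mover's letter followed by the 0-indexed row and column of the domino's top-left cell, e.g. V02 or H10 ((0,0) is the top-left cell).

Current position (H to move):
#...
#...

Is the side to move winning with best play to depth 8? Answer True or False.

H winning at [#.../#...]: True

p1 H@[#.../#...]: H01[###./#...]+1* H02[#.##/#...]+1 H11[#.../###.]+1 H12[#.../#.##]+1
p2 V@[###./#...]: V03[####/#..#]-1*
p3 H@[####/#..#]: H11[####/####]+1*
p4 V@[####/####] terminal -1; root [#.../#...] d8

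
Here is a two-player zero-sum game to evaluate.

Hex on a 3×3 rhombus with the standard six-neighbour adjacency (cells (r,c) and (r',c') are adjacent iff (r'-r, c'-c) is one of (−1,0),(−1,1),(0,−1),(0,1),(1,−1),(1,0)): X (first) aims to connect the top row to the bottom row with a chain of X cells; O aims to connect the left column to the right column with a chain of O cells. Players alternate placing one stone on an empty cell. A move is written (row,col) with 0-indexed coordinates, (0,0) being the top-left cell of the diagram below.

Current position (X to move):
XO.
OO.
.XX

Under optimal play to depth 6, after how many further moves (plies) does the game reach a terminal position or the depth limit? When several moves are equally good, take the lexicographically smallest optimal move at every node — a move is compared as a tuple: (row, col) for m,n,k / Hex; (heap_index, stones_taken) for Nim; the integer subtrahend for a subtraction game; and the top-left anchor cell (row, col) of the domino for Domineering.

PV length from [XO./OO./.XX]: 2 plies

ply 1, X at XO./OO./.XX | (0,2)=-1→XOX/OO./.XX*; (1,2)=-1→XO./OOX/.XX; (2,0)=-1→XO./OO./XXX
ply 2, O at XOX/OO./.XX | (1,2)=+1→XOX/OOO/.XX*; (2,0)=-1→XOX/OO./OXX
ply 3: XOX/OOO/.XX is terminal -1 (X); from XO./OO./.XX depth 6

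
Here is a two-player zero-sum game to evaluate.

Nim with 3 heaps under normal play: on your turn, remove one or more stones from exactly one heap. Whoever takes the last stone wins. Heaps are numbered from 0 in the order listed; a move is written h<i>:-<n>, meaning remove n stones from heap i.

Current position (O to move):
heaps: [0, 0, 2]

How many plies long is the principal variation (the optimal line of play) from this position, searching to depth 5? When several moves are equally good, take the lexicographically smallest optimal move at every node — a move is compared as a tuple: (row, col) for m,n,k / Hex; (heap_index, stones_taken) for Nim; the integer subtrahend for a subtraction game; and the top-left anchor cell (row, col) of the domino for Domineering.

PV length from [(0,0,2)]: 1 ply

p1 O@[(0,0,2)]: h2:-1[(0,0,1)]-1 h2:-2[(0,0,0)]+1*
p2 X@[(0,0,0)] terminal -1; root [(0,0,2)] d5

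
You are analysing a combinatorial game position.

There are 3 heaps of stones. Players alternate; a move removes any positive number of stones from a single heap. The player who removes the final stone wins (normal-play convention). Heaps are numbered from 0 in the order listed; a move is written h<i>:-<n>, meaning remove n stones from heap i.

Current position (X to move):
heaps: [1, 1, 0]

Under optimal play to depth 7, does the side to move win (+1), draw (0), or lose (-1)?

[(1,1,0)] X move#1: h0:-1:-1/(0,1,0)*, h1:-1:-1/(1,0,0)
[(0,1,0)] O move#2: h1:-1:+1/(0,0,0)*
[(0,0,0)] end (terminal -1, X#3); searched (1,1,0) to 7

value((1,1,0), X) = -1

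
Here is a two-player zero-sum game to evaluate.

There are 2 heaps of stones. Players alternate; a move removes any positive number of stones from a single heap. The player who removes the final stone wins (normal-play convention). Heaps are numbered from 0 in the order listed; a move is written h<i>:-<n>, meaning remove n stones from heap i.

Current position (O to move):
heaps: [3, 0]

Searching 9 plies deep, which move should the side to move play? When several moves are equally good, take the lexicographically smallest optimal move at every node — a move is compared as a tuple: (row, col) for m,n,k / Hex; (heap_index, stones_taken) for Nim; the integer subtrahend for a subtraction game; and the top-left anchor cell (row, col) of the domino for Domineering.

O's best at [(3,0)]: h0:-3

ply 1, O at (3,0) | h0:-1=-1→(2,0); h0:-2=-1→(1,0); h0:-3=+1→(0,0)*
ply 2: (0,0) is terminal -1 (X); from (3,0) depth 9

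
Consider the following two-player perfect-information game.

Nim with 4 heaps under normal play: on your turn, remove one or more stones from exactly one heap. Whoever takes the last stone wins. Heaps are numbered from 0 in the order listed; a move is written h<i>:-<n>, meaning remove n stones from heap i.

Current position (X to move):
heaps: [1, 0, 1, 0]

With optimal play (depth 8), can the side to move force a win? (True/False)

X winning at [(1,0,1,0)]: False

[(1,0,1,0)] X move#1: h0:-1:-1/(0,0,1,0)*, h2:-1:-1/(1,0,0,0)
[(0,0,1,0)] O move#2: h2:-1:+1/(0,0,0,0)*
[(0,0,0,0)] end (terminal -1, X#3); searched (1,0,1,0) to 8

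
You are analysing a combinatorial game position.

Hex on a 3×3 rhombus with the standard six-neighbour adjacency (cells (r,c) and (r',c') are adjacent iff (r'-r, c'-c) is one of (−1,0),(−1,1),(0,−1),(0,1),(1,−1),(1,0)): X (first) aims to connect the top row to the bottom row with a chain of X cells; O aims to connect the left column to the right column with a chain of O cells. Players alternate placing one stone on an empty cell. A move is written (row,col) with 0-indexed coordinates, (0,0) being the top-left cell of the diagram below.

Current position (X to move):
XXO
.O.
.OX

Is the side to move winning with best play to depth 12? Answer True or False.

X winning at [XXO/.O./.OX]: False

[XXO/.O./.OX] X move#1: (1,0):-1/XXO/XO./.OX*, (1,2):-1/XXO/.OX/.OX, (2,0):-1/XXO/.O./XOX
[XXO/XO./.OX] O move#2: (1,2):-1/XXO/XOO/.OX, (2,0):+1/XXO/XO./OOX*
[XXO/XO./OOX] end (terminal -1, X#3); searched XXO/.O./.OX to 12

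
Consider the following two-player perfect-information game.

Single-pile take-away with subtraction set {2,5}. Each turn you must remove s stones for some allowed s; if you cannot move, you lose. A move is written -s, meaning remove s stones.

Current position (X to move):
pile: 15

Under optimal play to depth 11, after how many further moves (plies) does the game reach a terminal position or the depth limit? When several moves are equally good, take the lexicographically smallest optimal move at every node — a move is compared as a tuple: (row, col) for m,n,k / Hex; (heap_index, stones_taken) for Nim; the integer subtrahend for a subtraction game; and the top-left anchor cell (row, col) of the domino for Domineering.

PV length from [15]: 6 plies

p1 X@[15]: -2[13]-1* -5[10]-1
p2 O@[13]: -2[11]+1* -5[8]+1
p3 X@[11]: -2[9]-1* -5[6]-1
p4 O@[9]: -2[7]+1* -5[4]+1
p5 X@[7]: -2[5]-1* -5[2]-1
p6 O@[5]: -2[3]-1 -5[0]+1*
p7 X@[0] terminal -1; root [15] d11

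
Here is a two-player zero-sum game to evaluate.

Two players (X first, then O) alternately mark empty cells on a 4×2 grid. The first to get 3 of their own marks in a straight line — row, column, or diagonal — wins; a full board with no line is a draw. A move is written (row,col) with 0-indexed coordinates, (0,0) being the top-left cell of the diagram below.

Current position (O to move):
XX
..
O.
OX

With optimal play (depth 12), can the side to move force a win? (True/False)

ply 1, O at XX/../O./OX | (1,0)=+1→XX/O./O./OX*; (1,1)=+0→XX/.O/O./OX; (2,1)=+0→XX/../OO/OX
ply 2: XX/O./O./OX is terminal -1 (X); from XX/../O./OX depth 12

O winning at [XX/../O./OX]: True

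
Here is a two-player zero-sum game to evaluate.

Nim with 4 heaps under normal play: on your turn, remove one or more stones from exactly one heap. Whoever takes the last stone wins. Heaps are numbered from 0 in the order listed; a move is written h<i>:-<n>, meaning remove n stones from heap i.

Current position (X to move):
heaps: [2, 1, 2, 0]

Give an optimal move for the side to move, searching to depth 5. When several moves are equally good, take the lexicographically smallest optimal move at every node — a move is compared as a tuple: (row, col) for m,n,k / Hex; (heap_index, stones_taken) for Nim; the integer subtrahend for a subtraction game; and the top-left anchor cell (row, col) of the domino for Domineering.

ply 1, X at (2,1,2,0) | h0:-1=-1→(1,1,2,0); h0:-2=-1→(0,1,2,0); h1:-1=+1→(2,0,2,0)*; h2:-1=-1→(2,1,1,0); h2:-2=-1→(2,1,0,0)
ply 2, O at (2,0,2,0) | h0:-1=-1→(1,0,2,0)*; h0:-2=-1→(0,0,2,0); h2:-1=-1→(2,0,1,0); h2:-2=-1→(2,0,0,0)
ply 3, X at (1,0,2,0) | h0:-1=-1→(0,0,2,0); h2:-1=+1→(1,0,1,0)*; h2:-2=-1→(1,0,0,0)
ply 4, O at (1,0,1,0) | h0:-1=-1→(0,0,1,0)*; h2:-1=-1→(1,0,0,0)
ply 5, X at (0,0,1,0) | h2:-1=+1→(0,0,0,0)*
ply 6: (0,0,0,0) is terminal -1 (O); from (2,1,2,0) depth 5

X's best at [(2,1,2,0)]: h1:-1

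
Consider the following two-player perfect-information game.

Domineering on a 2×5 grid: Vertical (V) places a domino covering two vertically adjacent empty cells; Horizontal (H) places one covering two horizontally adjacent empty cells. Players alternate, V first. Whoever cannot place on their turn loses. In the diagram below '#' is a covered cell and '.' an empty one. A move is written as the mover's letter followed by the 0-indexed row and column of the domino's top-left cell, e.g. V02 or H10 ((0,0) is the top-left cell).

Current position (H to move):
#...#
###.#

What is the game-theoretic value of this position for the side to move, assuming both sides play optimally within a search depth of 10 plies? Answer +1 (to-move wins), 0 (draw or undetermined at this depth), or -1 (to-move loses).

p1 H@[#...#/###.#]: H01[###.#/###.#]-1 H02[#.###/###.#]+1*
p2 V@[#.###/###.#] terminal -1; root [#...#/###.#] d10

value(#...#/###.#, H) = +1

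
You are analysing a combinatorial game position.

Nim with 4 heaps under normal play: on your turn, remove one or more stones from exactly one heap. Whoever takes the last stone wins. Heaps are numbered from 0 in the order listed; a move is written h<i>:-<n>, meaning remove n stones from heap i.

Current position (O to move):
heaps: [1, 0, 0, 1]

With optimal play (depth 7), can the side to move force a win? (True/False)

O winning at [(1,0,0,1)]: False

[(1,0,0,1)] O move#1: h0:-1:-1/(0,0,0,1)*, h3:-1:-1/(1,0,0,0)
[(0,0,0,1)] X move#2: h3:-1:+1/(0,0,0,0)*
[(0,0,0,0)] end (terminal -1, O#3); searched (1,0,0,1) to 7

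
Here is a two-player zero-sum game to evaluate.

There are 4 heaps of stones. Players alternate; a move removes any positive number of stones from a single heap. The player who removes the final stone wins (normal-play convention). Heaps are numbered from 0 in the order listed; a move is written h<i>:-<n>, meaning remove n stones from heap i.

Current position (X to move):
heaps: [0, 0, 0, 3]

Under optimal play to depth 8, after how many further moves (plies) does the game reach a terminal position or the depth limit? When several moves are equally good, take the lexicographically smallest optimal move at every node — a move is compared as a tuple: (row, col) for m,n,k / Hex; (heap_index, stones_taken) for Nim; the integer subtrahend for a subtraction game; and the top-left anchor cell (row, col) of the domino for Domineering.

PV length from [(0,0,0,3)]: 1 ply

ply 1, X at (0,0,0,3) | h3:-1=-1→(0,0,0,2); h3:-2=-1→(0,0,0,1); h3:-3=+1→(0,0,0,0)*
ply 2: (0,0,0,0) is terminal -1 (O); from (0,0,0,3) depth 8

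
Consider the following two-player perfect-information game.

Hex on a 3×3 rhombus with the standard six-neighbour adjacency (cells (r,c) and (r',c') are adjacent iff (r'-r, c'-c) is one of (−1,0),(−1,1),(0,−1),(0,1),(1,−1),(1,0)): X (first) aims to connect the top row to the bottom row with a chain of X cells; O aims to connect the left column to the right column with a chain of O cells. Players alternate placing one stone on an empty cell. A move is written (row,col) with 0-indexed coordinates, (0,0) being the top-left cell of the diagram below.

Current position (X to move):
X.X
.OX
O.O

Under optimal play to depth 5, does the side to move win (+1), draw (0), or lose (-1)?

[X.X/.OX/O.O] X move#1: (0,1):-1/XXX/.OX/O.O, (1,0):-1/X.X/XOX/O.O, (2,1):+1/X.X/.OX/OXO*
[X.X/.OX/OXO] end (terminal -1, O#2); searched X.X/.OX/O.O to 5

value(X.X/.OX/O.O, X) = +1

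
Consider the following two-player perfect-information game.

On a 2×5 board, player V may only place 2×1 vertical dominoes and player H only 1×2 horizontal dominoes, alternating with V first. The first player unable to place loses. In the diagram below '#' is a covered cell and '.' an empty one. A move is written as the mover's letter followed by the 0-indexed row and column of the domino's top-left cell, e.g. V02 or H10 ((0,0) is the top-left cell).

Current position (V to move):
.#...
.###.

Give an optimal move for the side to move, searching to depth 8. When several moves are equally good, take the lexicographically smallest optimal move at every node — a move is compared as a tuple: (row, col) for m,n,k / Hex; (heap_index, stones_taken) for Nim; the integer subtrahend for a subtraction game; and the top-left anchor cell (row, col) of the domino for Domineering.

V's best at [.#.../.###.]: V04

p1 V@[.#.../.###.]: V00[##.../####.]-1 V04[.#..#/.####]+1*
p2 H@[.#..#/.####]: H02[.####/.####]-1*
p3 V@[.####/.####]: V00[#####/#####]+1*
p4 H@[#####/#####] terminal -1; root [.#.../.###.] d8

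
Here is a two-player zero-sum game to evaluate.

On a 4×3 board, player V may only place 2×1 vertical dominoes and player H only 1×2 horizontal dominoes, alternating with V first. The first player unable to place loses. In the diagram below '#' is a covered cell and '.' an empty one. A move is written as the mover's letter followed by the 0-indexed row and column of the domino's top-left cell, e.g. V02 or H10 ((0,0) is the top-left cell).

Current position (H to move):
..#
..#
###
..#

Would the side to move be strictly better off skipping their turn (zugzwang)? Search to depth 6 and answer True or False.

[..#/..#/###/..#] H move#1: H00:+1/###/..#/###/..#*, H10:+1/..#/###/###/..#, H30:-1/..#/..#/###/###
[###/..#/###/..#] end (terminal -1, V#2); searched ..#/..#/###/..# to 6
pass branch (V moves first from the same position):
  | [..#/..#/###/..#] V move#1: V00:+1/#.#/#.#/###/..#*, V01:+1/.##/.##/###/..#
  | [#.#/#.#/###/..#] H move#2: H30:-1/#.#/#.#/###/###*
  | [#.#/#.#/###/###] V move#3: V01:+1/###/###/###/###*
  | [###/###/###/###] end (terminal -1, H#4); searched ..#/..#/###/..# to 6
H moving scores +1; H passing scores -1

zugzwang(..#/..#/###/..#, H) = False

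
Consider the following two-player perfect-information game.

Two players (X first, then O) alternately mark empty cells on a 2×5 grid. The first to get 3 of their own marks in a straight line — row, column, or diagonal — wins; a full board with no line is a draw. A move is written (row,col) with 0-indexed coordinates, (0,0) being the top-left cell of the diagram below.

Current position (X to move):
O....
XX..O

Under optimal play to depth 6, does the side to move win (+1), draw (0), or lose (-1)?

ply 1, X at O..../XX..O | (0,1)=+0→OX.../XX..O; (0,2)=+0→O.X../XX..O; (0,3)=+0→O..X./XX..O; (0,4)=+0→O...X/XX..O; (1,2)=+1→O..../XXX.O*; (1,3)=+0→O..../XX.XO
ply 2: O..../XXX.O is terminal -1 (O); from O..../XX..O depth 6

value(O..../XX..O, X) = +1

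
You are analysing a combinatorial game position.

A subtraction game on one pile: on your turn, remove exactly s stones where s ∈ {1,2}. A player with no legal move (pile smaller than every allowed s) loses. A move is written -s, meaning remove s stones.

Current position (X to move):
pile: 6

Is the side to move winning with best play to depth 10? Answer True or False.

X winning at [6]: False

ply 1, X at 6 | -1=-1→5*; -2=-1→4
ply 2, O at 5 | -1=-1→4; -2=+1→3*
ply 3, X at 3 | -1=-1→2*; -2=-1→1
ply 4, O at 2 | -1=-1→1; -2=+1→0*
ply 5: 0 is terminal -1 (X); from 6 depth 10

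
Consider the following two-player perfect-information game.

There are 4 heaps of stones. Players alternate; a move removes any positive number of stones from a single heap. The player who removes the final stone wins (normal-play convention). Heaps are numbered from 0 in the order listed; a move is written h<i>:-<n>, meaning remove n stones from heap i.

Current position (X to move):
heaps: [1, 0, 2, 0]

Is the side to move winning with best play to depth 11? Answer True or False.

p1 X@[(1,0,2,0)]: h0:-1[(0,0,2,0)]-1 h2:-1[(1,0,1,0)]+1* h2:-2[(1,0,0,0)]-1
p2 O@[(1,0,1,0)]: h0:-1[(0,0,1,0)]-1* h2:-1[(1,0,0,0)]-1
p3 X@[(0,0,1,0)]: h2:-1[(0,0,0,0)]+1*
p4 O@[(0,0,0,0)] terminal -1; root [(1,0,2,0)] d11

X winning at [(1,0,2,0)]: True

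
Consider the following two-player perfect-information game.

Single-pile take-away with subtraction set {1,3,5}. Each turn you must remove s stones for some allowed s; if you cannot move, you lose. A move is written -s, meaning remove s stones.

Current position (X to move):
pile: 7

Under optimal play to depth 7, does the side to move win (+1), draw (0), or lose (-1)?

value(7, X) = +1

[7] X move#1: -1:+1/6*, -3:+1/4, -5:+1/2
[6] O move#2: -1:-1/5*, -3:-1/3, -5:-1/1
[5] X move#3: -1:+1/4*, -3:+1/2, -5:+1/0
[4] O move#4: -1:-1/3*, -3:-1/1
[3] X move#5: -1:+1/2*, -3:+1/0
[2] O move#6: -1:-1/1*
[1] X move#7: -1:+1/0*
[0] end (terminal -1, O#8); searched 7 to 7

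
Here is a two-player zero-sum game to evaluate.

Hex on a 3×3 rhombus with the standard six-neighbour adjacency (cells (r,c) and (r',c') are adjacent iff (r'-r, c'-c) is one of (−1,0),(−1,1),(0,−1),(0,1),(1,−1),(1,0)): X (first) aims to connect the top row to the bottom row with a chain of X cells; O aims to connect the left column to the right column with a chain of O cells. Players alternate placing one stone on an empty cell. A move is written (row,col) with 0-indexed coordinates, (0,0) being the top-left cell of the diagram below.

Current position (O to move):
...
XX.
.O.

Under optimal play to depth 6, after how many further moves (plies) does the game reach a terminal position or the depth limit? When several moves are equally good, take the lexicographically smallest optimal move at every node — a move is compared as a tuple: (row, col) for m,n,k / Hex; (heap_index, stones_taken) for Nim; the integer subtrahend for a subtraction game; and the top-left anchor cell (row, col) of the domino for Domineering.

ply 1, O at .../XX./.O. | (0,0)=-1→O../XX./.O.; (0,1)=-1→.O./XX./.O.; (0,2)=-1→..O/XX./.O.; (1,2)=-1→.../XXO/.O.; (2,0)=+1→.../XX./OO.*; (2,2)=-1→.../XX./.OO
ply 2, X at .../XX./OO. | (0,0)=-1→X../XX./OO.*; (0,1)=-1→.X./XX./OO.; (0,2)=-1→..X/XX./OO.; (1,2)=-1→.../XXX/OO.; (2,2)=-1→.../XX./OOX
ply 3, O at X../XX./OO. | (0,1)=+1→XO./XX./OO.*; (0,2)=+1→X.O/XX./OO.; (1,2)=+1→X../XXO/OO.; (2,2)=+1→X../XX./OOO
ply 4, X at XO./XX./OO. | (0,2)=-1→XOX/XX./OO.*; (1,2)=-1→XO./XXX/OO.; (2,2)=-1→XO./XX./OOX
ply 5, O at XOX/XX./OO. | (1,2)=+1→XOX/XXO/OO.*; (2,2)=+1→XOX/XX./OOO
ply 6: XOX/XXO/OO. is terminal -1 (X); from .../XX./.O. depth 6

PV length from [.../XX./.O.]: 5 plies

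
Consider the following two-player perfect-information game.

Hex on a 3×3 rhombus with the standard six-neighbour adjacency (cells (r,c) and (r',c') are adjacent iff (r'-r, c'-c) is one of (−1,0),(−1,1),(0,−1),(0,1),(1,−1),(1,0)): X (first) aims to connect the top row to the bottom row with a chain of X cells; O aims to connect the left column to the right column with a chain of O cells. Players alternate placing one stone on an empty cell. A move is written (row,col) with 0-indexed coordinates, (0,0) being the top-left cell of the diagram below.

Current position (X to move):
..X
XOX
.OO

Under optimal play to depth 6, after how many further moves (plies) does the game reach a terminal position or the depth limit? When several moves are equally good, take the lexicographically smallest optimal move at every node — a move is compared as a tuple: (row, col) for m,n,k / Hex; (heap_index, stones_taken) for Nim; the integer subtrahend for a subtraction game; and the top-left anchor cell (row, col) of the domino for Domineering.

ply 1, X at ..X/XOX/.OO | (0,0)=-1→X.X/XOX/.OO; (0,1)=-1→.XX/XOX/.OO; (2,0)=+1→..X/XOX/XOO*
ply 2, O at ..X/XOX/XOO | (0,0)=-1→O.X/XOX/XOO*; (0,1)=-1→.OX/XOX/XOO
ply 3, X at O.X/XOX/XOO | (0,1)=+1→OXX/XOX/XOO*
ply 4: OXX/XOX/XOO is terminal -1 (O); from ..X/XOX/.OO depth 6

PV length from [..X/XOX/.OO]: 3 plies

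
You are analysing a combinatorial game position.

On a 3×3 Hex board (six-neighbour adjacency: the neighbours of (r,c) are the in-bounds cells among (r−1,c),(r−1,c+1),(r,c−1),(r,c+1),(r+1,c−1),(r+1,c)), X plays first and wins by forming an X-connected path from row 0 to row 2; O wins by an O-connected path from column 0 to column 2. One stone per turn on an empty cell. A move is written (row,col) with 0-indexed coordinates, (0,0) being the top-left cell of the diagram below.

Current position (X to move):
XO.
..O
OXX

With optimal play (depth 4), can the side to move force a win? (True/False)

X winning at [XO./..O/OXX]: True

[XO./..O/OXX] X move#1: (0,2):-1/XOX/..O/OXX, (1,0):-1/XO./X.O/OXX, (1,1):+1/XO./.XO/OXX*
[XO./.XO/OXX] O move#2: (0,2):-1/XOO/.XO/OXX*, (1,0):-1/XO./OXO/OXX
[XOO/.XO/OXX] X move#3: (1,0):+1/XOO/XXO/OXX*
[XOO/XXO/OXX] end (terminal -1, O#4); searched XO./..O/OXX to 4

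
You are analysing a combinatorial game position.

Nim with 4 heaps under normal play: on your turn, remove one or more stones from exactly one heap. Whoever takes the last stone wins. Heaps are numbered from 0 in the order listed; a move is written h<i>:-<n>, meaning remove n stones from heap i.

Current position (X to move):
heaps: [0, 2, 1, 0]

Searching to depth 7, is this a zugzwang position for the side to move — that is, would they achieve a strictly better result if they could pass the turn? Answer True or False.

ply 1, X at (0,2,1,0) | h1:-1=+1→(0,1,1,0)*; h1:-2=-1→(0,0,1,0); h2:-1=-1→(0,2,0,0)
ply 2, O at (0,1,1,0) | h1:-1=-1→(0,0,1,0)*; h2:-1=-1→(0,1,0,0)
ply 3, X at (0,0,1,0) | h2:-1=+1→(0,0,0,0)*
ply 4: (0,0,0,0) is terminal -1 (O); from (0,2,1,0) depth 7
pass branch (O moves first from the same position):
  | ply 1, O at (0,2,1,0) | h1:-1=+1→(0,1,1,0)*; h1:-2=-1→(0,0,1,0); h2:-1=-1→(0,2,0,0)
  | ply 2, X at (0,1,1,0) | h1:-1=-1→(0,0,1,0)*; h2:-1=-1→(0,1,0,0)
  | ply 3, O at (0,0,1,0) | h2:-1=+1→(0,0,0,0)*
  | ply 4: (0,0,0,0) is terminal -1 (X); from (0,2,1,0) depth 7
X moving scores +1; X passing scores -1

zugzwang((0,2,1,0), X) = False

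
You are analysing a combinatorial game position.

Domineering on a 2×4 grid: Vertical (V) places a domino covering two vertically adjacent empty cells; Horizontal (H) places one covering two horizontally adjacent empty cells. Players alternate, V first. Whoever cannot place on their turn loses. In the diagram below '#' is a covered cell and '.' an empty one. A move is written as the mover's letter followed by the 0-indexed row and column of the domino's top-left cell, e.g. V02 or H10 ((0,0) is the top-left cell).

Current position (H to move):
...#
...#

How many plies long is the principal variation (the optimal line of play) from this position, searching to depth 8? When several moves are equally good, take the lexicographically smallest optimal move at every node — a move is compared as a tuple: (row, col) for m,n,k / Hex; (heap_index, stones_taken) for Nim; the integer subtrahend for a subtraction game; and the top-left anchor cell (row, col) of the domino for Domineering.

PV length from [...#/...#]: 3 plies

p1 H@[...#/...#]: H00[##.#/...#]+1* H01[.###/...#]+1 H10[...#/##.#]+1 H11[...#/.###]+1
p2 V@[##.#/...#]: V02[####/..##]-1*
p3 H@[####/..##]: H10[####/####]+1*
p4 V@[####/####] terminal -1; root [...#/...#] d8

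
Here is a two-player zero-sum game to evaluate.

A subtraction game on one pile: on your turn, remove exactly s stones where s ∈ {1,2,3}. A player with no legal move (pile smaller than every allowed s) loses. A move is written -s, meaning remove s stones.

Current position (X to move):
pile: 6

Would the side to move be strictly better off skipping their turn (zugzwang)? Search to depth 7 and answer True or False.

[6] X move#1: -1:-1/5, -2:+1/4*, -3:-1/3
[4] O move#2: -1:-1/3*, -2:-1/2, -3:-1/1
[3] X move#3: -1:-1/2, -2:-1/1, -3:+1/0*
[0] end (terminal -1, O#4); searched 6 to 7
if X skipped the turn, O would face:
~ [6] O move#1: -1:-1/5, -2:+1/4*, -3:-1/3
~ [4] X move#2: -1:-1/3*, -2:-1/2, -3:-1/1
~ [3] O move#3: -1:-1/2, -2:-1/1, -3:+1/0*
~ [0] end (terminal -1, X#4); searched 6 to 7
compare (X): move=+1 vs pass=-1

zugzwang(6, X) = False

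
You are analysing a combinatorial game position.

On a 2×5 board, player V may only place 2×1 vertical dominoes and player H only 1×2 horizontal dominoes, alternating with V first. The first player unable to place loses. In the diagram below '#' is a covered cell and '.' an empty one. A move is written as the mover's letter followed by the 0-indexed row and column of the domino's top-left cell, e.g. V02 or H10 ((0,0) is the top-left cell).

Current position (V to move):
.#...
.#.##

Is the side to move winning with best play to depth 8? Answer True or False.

V winning at [.#.../.#.##]: True

p1 V@[.#.../.#.##]: V00[##.../##.##]-1 V02[.##../.####]+1*
p2 H@[.##../.####]: H03[.####/.####]-1*
p3 V@[.####/.####]: V00[#####/#####]+1*
p4 H@[#####/#####] terminal -1; root [.#.../.#.##] d8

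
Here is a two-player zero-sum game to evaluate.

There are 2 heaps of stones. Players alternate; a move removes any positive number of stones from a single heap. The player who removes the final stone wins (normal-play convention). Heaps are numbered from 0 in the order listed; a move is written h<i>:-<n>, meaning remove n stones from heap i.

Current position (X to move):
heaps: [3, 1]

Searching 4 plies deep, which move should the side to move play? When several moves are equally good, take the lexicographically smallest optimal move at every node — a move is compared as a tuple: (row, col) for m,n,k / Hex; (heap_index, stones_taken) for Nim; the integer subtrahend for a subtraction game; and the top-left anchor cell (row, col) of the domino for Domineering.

ply 1, X at (3,1) | h0:-1=-1→(2,1); h0:-2=+1→(1,1)*; h0:-3=-1→(0,1); h1:-1=-1→(3,0)
ply 2, O at (1,1) | h0:-1=-1→(0,1)*; h1:-1=-1→(1,0)
ply 3, X at (0,1) | h1:-1=+1→(0,0)*
ply 4: (0,0) is terminal -1 (O); from (3,1) depth 4

X's best at [(3,1)]: h0:-2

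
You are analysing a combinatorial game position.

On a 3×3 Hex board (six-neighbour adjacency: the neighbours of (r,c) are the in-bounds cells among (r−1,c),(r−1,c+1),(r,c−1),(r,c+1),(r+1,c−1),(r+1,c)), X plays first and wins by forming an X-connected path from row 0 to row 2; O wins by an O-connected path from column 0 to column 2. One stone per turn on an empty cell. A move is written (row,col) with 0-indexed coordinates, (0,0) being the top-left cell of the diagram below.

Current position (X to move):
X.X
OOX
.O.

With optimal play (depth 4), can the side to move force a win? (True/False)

X winning at [X.X/OOX/.O.]: True

[X.X/OOX/.O.] X move#1: (0,1):-1/XXX/OOX/.O., (2,0):-1/X.X/OOX/XO., (2,2):+1/X.X/OOX/.OX*
[X.X/OOX/.OX] end (terminal -1, O#2); searched X.X/OOX/.O. to 4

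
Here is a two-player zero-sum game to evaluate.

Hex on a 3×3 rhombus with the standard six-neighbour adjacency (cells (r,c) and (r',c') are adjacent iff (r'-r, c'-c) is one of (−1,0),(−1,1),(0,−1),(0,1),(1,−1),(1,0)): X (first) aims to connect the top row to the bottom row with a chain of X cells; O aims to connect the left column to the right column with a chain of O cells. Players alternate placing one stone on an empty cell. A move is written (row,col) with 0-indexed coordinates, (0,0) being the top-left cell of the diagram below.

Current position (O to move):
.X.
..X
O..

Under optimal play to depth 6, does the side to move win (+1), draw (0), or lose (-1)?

[.X./..X/O..] O move#1: (0,0):-1/OX./..X/O..*, (0,2):-1/.XO/..X/O.., (1,0):-1/.X./O.X/O.., (1,1):-1/.X./.OX/O.., (2,1):-1/.X./..X/OO., (2,2):-1/.X./..X/O.O
[OX./..X/O..] X move#2: (0,2):+1/OXX/..X/O..*, (1,0):+1/OX./X.X/O.., (1,1):+1/OX./.XX/O.., (2,1):+1/OX./..X/OX., (2,2):+1/OX./..X/O.X
[OXX/..X/O..] O move#3: (1,0):-1/OXX/O.X/O..*, (1,1):-1/OXX/.OX/O.., (2,1):-1/OXX/..X/OO., (2,2):-1/OXX/..X/O.O
[OXX/O.X/O..] X move#4: (1,1):+1/OXX/OXX/O..*, (2,1):+1/OXX/O.X/OX., (2,2):+1/OXX/O.X/O.X
[OXX/OXX/O..] O move#5: (2,1):-1/OXX/OXX/OO.*, (2,2):-1/OXX/OXX/O.O
[OXX/OXX/OO.] X move#6: (2,2):+1/OXX/OXX/OOX*
[OXX/OXX/OOX] end (terminal -1, O#7); searched .X./..X/O.. to 6

value(.X./..X/O.., O) = -1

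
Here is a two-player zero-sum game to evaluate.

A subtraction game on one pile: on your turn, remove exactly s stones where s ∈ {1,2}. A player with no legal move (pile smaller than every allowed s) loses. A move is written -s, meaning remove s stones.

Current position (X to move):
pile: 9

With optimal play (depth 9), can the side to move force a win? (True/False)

ply 1, X at 9 | -1=-1→8*; -2=-1→7
ply 2, O at 8 | -1=-1→7; -2=+1→6*
ply 3, X at 6 | -1=-1→5*; -2=-1→4
ply 4, O at 5 | -1=-1→4; -2=+1→3*
ply 5, X at 3 | -1=-1→2*; -2=-1→1
ply 6, O at 2 | -1=-1→1; -2=+1→0*
ply 7: 0 is terminal -1 (X); from 9 depth 9

X winning at [9]: False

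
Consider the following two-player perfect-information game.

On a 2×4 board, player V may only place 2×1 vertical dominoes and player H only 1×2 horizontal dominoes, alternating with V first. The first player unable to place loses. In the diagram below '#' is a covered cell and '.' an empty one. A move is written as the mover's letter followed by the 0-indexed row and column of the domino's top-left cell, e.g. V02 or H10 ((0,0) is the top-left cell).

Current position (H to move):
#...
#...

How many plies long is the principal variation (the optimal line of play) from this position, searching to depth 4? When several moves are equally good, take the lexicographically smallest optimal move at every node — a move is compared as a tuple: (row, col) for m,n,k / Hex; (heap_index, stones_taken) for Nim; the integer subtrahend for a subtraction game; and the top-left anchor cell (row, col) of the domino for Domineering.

[#.../#...] H move#1: H01:+1/###./#...*, H02:+1/#.##/#..., H11:+1/#.../###., H12:+1/#.../#.##
[###./#...] V move#2: V03:-1/####/#..#*
[####/#..#] H move#3: H11:+1/####/####*
[####/####] end (terminal -1, V#4); searched #.../#... to 4

PV length from [#.../#...]: 3 plies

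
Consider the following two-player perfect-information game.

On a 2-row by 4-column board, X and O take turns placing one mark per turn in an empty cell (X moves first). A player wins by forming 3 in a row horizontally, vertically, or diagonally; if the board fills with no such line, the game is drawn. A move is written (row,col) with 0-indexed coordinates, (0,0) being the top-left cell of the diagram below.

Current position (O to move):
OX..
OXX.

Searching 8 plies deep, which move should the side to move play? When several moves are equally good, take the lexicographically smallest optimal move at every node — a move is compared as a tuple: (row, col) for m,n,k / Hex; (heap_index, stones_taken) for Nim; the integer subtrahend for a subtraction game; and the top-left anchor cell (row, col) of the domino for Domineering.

O's best at [OX../OXX.]: (1,3)

p1 O@[OX../OXX.]: (0,2)[OXO./OXX.]-1 (0,3)[OX.O/OXX.]-1 (1,3)[OX../OXXO]+0*
p2 X@[OX../OXXO]: (0,2)[OXX./OXXO]+0* (0,3)[OX.X/OXXO]+0
p3 O@[OXX./OXXO]: (0,3)[OXXO/OXXO]+0*
p4 X@[OXXO/OXXO] terminal +0; root [OX../OXX.] d8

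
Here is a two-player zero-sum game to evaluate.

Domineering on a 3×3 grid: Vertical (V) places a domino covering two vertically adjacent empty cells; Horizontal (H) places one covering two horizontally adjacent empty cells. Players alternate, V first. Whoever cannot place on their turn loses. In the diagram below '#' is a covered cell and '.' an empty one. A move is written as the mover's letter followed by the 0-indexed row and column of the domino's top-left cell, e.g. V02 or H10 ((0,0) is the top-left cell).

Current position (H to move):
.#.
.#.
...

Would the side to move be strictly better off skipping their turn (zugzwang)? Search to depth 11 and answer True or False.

zugzwang(.#./.#./..., H) = False

[.#./.#./...] H move#1: H20:-1/.#./.#./##.*, H21:-1/.#./.#./.##
[.#./.#./##.] V move#2: V00:+1/##./##./##.*, V02:+1/.##/.##/##., V12:+1/.#./.##/###
[##./##./##.] end (terminal -1, H#3); searched .#./.#./... to 11
pass branch (V moves first from the same position):
  | [.#./.#./...] V move#1: V00:+1/##./##./...*, V02:+1/.##/.##/..., V10:+1/.#./##./#.., V12:+1/.#./.##/..#
  | [##./##./...] H move#2: H20:-1/##./##./##.*, H21:-1/##./##./.##
  | [##./##./##.] V move#3: V02:+1/###/###/##.*, V12:+1/##./###/###
  | [###/###/##.] end (terminal -1, H#4); searched .#./.#./... to 11
H moving scores -1; H passing scores -1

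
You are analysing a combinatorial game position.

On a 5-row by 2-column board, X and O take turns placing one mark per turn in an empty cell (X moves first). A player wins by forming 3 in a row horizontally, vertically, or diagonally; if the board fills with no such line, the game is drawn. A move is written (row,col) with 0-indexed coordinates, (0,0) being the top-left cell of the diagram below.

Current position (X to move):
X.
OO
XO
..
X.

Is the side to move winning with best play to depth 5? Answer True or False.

p1 X@[X./OO/XO/../X.]: (0,1)[XX/OO/XO/../X.]-1 (3,0)[X./OO/XO/X./X.]+1* (3,1)[X./OO/XO/.X/X.]-1 (4,1)[X./OO/XO/../XX]-1
p2 O@[X./OO/XO/X./X.] terminal -1; root [X./OO/XO/../X.] d5

X winning at [X./OO/XO/../X.]: True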